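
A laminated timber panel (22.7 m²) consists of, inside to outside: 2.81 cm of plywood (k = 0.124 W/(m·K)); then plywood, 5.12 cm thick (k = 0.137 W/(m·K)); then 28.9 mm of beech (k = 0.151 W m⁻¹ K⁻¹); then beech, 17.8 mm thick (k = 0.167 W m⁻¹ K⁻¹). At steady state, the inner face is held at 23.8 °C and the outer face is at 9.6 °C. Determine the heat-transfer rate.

Q = 359 W

Treat each layer as a resistance in series:
  R_plywood = L/(kA) = 0.0281/(0.124·22.7) = 0.009983 K/W
  R_plywood = L/(kA) = 0.0512/(0.137·22.7) = 0.01646 K/W
  R_beech = L/(kA) = 0.0289/(0.151·22.7) = 0.008431 K/W
  R_beech = L/(kA) = 0.0178/(0.167·22.7) = 0.004695 K/W
ΣR = 0.009983 + 0.01646 + 0.008431 + 0.004695 = 0.03957 K/W
Q = ΔT/ΣR = (23.8 °C − 9.6 °C)/0.03957 = 359 W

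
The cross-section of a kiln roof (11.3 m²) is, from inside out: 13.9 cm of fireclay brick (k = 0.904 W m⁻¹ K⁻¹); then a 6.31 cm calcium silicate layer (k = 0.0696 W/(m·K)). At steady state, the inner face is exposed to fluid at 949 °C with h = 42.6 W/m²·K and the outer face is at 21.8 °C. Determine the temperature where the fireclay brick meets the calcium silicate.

T = 797 °C

Series thermal resistances, inner to outer:
  R_conv,in = 1/(hA) = 1/(42.6·11.3) = 0.002077 K/W
  R_fireclay brick = L/(kA) = 0.139/(0.904·11.3) = 0.01361 K/W
  R_calcium silicate = L/(kA) = 0.0631/(0.0696·11.3) = 0.08023 K/W
ΣR = 0.002077 + 0.01361 + 0.08023 = 0.09592 K/W
Q = ΔT/ΣR = (949 °C − 21.8 °C)/0.09592 = 9666 W
From the inner boundary to the fireclay brick/calcium silicate interface, ΣR_partial = 0.01569 K/W.
T_interface = T_in − Q·ΣR_partial = 949 °C − (9666)(0.01569) = 797 °C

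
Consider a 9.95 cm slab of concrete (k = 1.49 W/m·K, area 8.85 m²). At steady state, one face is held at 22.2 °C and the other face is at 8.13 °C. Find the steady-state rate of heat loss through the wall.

Q = kA·ΔT/L = 1.49 × 8.85 × |22.2 °C − 8.13 °C| / 0.0995 = 1860 W

Q = 1860 W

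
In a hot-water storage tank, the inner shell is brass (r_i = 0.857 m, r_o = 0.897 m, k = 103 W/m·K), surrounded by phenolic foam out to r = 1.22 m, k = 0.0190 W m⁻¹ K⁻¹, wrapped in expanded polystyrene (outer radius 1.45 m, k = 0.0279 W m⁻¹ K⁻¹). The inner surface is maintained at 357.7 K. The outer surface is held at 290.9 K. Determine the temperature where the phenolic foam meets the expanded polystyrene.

T = 306.3 K

Series thermal resistances, inner to outer:
  R_brass = (1/0.857 − 1/0.897)/(4πk) = 0.05203/(4π·103) = 4.020×10^-5 K/W
  R_phenolic foam = (1/0.897 − 1/1.22)/(4πk) = 0.2952/(4π·0.0190) = 1.236 K/W
  R_expanded polystyrene = (1/1.22 − 1/1.45)/(4πk) = 0.1300/(4π·0.0279) = 0.3708 K/W
ΣR = 4.020×10^-5 + 1.236 + 0.3708 = 1.607 K/W
Q = ΔT/ΣR = (357.7 K − 290.9 K)/1.607 = 41.57 W
From the inner boundary to the phenolic foam/expanded polystyrene interface, ΣR_partial = 1.236 K/W.
T_interface = T_in − Q·ΣR_partial = 357.7 K − (41.57)(1.236) = 306.3 K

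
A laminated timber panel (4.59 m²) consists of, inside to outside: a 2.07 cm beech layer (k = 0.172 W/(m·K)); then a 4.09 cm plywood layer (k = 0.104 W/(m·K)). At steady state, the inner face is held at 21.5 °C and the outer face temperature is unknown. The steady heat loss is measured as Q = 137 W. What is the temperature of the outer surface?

Series resistances:
  R_beech = L/(kA) = 0.0207/(0.172·4.59) = 0.02622 K/W
  R_plywood = L/(kA) = 0.0409/(0.104·4.59) = 0.08568 K/W
ΣR = 0.1119 K/W
ΔT = Q·ΣR = 137 × 0.1119 = 15.33 K
Heat flows outward, so T_out = T_in − ΔT = 21.5 − 15.33 = 6.17 °C

T_out = 6.17 °C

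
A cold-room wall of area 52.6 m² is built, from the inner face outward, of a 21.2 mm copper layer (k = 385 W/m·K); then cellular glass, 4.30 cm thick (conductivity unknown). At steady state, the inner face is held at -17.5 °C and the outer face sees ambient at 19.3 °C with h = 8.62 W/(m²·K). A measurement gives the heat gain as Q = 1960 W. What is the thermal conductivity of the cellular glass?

ΣR = ΔT/Q = |-17.5 − 19.3|/1960 = 0.01878 K/W
Known resistances:
  R_copper = L/(kA) = 0.0212/(385·52.6) = 1.047×10^-6 K/W
  R_conv,out = 1/(hA) = 1/(8.62·52.6) = 0.002205 K/W
R_cellular glass = ΣR − ΣR_known = 0.01878 − 0.002206 = 0.01657 K/W
L/(kA) = 0.01657 ⇒ k = 0.0430/(0.01657·52.6) = 0.0493 W/m·K

k = 0.0493 W/m·K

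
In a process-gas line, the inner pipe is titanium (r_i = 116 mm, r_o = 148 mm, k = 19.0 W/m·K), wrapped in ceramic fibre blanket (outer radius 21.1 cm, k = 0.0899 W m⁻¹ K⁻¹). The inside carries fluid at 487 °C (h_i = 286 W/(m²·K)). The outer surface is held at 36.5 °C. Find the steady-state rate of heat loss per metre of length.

Q' = 710 W/m

Treat each layer as a resistance in series:
  R'_conv,in = 1/(2πr h) = 1/(2π·0.116·286) = 0.004797 m·K/W
  R'_titanium = ln(0.148/0.116)/(2πk) = 0.2436/(2π·19.0) = 0.002041 m·K/W
  R'_ceramic fibre blanket = ln(0.211/0.148)/(2πk) = 0.3546/(2π·0.0899) = 0.6278 m·K/W
ΣR = 0.004797 + 0.002041 + 0.6278 = 0.6346 m·K/W
Q' = ΔT/ΣR = (487 °C − 36.5 °C)/0.6346 = 710 W/m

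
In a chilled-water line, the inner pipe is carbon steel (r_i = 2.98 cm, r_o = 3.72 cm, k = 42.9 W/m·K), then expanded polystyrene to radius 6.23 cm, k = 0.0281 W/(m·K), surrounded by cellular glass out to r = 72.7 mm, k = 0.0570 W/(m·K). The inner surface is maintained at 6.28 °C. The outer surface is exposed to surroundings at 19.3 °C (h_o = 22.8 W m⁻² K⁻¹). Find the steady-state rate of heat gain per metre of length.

Q' = 3.78 W/m

Resistance network (inner→outer):
  R'_carbon steel = ln(0.0372/0.0298)/(2πk) = 0.2218/(2π·42.9) = 8.229×10^-4 m·K/W
  R'_expanded polystyrene = ln(0.0623/0.0372)/(2πk) = 0.5157/(2π·0.0281) = 2.921 m·K/W
  R'_cellular glass = ln(0.0727/0.0623)/(2πk) = 0.1544/(2π·0.0570) = 0.4311 m·K/W
  R'_conv,out = 1/(2πr h) = 1/(2π·0.0727·22.8) = 0.09602 m·K/W
ΣR = 8.229×10^-4 + 2.921 + 0.4311 + 0.09602 = 3.449 m·K/W
Q' = ΔT/ΣR = (6.28 °C − 19.3 °C)/3.449 = -3.78 W/m
(Negative Q' ⇒ heat flows inward; heat gain = 3.78 W/m.)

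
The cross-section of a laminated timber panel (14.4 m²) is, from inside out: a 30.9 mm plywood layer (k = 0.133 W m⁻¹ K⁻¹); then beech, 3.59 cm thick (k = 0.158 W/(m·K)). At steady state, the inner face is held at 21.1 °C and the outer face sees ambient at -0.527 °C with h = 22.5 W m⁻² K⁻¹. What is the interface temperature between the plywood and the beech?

Resistance network (inner→outer):
  R_plywood = L/(kA) = 0.0309/(0.133·14.4) = 0.01613 K/W
  R_beech = L/(kA) = 0.0359/(0.158·14.4) = 0.01578 K/W
  R_conv,out = 1/(hA) = 1/(22.5·14.4) = 0.003086 K/W
ΣR = 0.01613 + 0.01578 + 0.003086 = 0.03500 K/W
Q = ΔT/ΣR = (21.1 °C − -0.527 °C)/0.03500 = 617.9 W
From the inner boundary to the plywood/beech interface, ΣR_partial = 0.01613 K/W.
T_interface = T_in − Q·ΣR_partial = 21.1 °C − (617.9)(0.01613) = 11.1 °C

T = 11.1 °C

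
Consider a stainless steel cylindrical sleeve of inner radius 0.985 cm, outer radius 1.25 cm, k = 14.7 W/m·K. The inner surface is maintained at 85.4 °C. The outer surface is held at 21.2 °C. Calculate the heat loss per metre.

Q' = 24.9 kW/m

Q' = 2πk·ΔT/ln(r₂/r₁) = 2π × 14.7 × 64.2 / ln(0.0125/0.00985) = 24900 W/m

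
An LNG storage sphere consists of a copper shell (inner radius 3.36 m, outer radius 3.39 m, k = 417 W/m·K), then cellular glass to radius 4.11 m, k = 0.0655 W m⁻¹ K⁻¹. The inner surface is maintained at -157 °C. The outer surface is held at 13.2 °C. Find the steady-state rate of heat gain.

Q = 2710 W

Treat each layer as a resistance in series:
  R_copper = (1/3.36 − 1/3.39)/(4πk) = 0.002634/(4π·417) = 5.026×10^-7 K/W
  R_cellular glass = (1/3.39 − 1/4.11)/(4πk) = 0.05168/(4π·0.0655) = 0.06278 K/W
ΣR = 5.026×10^-7 + 0.06278 = 0.06278 K/W
Q = ΔT/ΣR = (-157 °C − 13.2 °C)/0.06278 = -2710 W
(Negative Q ⇒ heat flows inward; heat gain = 2710 W.)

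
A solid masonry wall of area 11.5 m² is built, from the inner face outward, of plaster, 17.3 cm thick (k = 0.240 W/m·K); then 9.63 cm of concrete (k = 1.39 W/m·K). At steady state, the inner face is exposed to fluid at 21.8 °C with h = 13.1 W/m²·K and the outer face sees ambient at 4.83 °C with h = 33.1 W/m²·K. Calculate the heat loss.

Series thermal resistances, inner to outer:
  R_conv,in = 1/(hA) = 1/(13.1·11.5) = 0.006638 K/W
  R_plaster = L/(kA) = 0.173/(0.240·11.5) = 0.06268 K/W
  R_concrete = L/(kA) = 0.0963/(1.39·11.5) = 0.006024 K/W
  R_conv,out = 1/(hA) = 1/(33.1·11.5) = 0.002627 K/W
ΣR = 0.006638 + 0.06268 + 0.006024 + 0.002627 = 0.07797 K/W
Q = ΔT/ΣR = (21.8 °C − 4.83 °C)/0.07797 = 218 W

Q = 218 W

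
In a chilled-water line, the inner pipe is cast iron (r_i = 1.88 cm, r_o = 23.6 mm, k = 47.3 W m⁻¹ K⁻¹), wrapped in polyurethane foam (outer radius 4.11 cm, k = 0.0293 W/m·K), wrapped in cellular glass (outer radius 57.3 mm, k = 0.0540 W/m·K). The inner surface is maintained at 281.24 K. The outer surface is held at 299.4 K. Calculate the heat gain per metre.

Resistance network (inner→outer):
  R'_cast iron = ln(0.0236/0.0188)/(2πk) = 0.2274/(2π·47.3) = 7.651×10^-4 m·K/W
  R'_polyurethane foam = ln(0.0411/0.0236)/(2πk) = 0.5548/(2π·0.0293) = 3.013 m·K/W
  R'_cellular glass = ln(0.0573/0.0411)/(2πk) = 0.3323/(2π·0.0540) = 0.9794 m·K/W
ΣR = 7.651×10^-4 + 3.013 + 0.9794 = 3.993 m·K/W
Q' = ΔT/ΣR = (281.24 K − 299.4 K)/3.993 = -4.55 W/m
(Negative Q' ⇒ heat flows inward; heat gain = 4.55 W/m.)

Q' = 4.55 W/m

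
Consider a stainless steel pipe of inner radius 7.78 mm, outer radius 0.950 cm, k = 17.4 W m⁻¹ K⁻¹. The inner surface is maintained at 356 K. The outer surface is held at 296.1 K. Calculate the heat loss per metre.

Q' = 32.8 kW/m

Q' = 2πk·ΔT/ln(r₂/r₁) = 2π × 17.4 × 59.9 / ln(0.00950/0.00778) = 32800 W/m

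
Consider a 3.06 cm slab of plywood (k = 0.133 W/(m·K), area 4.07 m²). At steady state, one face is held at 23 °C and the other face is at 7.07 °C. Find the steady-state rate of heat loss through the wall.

Q = 282 W

Q = kA·ΔT/L = 0.133 × 4.07 × |23 °C − 7.07 °C| / 0.0306 = 282 W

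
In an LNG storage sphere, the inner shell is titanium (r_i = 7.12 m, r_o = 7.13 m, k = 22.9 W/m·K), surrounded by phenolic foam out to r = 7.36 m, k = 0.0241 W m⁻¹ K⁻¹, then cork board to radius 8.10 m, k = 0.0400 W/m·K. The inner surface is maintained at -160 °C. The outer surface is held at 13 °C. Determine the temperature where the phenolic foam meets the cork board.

T = -96.1 °C

Treat each layer as a resistance in series:
  R_titanium = (1/7.12 − 1/7.13)/(4πk) = 1.970×10^-4/(4π·22.9) = 6.845×10^-7 K/W
  R_phenolic foam = (1/7.13 − 1/7.36)/(4πk) = 0.004383/(4π·0.0241) = 0.01447 K/W
  R_cork board = (1/7.36 − 1/8.10)/(4πk) = 0.01241/(4π·0.0400) = 0.02469 K/W
ΣR = 6.845×10^-7 + 0.01447 + 0.02469 = 0.03916 K/W
Q = ΔT/ΣR = (-160 °C − 13 °C)/0.03916 = -4418 W
From the inner boundary to the phenolic foam/cork board interface, ΣR_partial = 0.01447 K/W.
T_interface = T_in − Q·ΣR_partial = -160 °C − (-4418)(0.01447) = -96.1 °C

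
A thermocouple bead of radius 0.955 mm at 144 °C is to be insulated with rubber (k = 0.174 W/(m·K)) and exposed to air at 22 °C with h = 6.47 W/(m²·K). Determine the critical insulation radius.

r_cr = 5.38 cm

For a sphere, r_cr = 2k_ins/h = 2·0.174/6.47 = 0.0538 m = 5.38 cm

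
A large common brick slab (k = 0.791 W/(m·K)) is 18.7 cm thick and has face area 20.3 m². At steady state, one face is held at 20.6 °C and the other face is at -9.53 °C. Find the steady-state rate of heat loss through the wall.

Q = kA·ΔT/L = 0.791 × 20.3 × |20.6 °C − -9.53 °C| / 0.187 = 2590 W

Q = 2590 W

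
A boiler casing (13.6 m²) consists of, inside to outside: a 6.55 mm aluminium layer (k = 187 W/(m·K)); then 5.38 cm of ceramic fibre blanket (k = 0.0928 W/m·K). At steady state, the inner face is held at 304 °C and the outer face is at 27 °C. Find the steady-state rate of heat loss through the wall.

Q = 6.50 kW

Series thermal resistances, inner to outer:
  R_aluminium = L/(kA) = 0.00655/(187·13.6) = 2.575×10^-6 K/W
  R_ceramic fibre blanket = L/(kA) = 0.0538/(0.0928·13.6) = 0.04263 K/W
ΣR = 2.575×10^-6 + 0.04263 = 0.04263 K/W
Q = ΔT/ΣR = (304 °C − 27 °C)/0.04263 = 6500 W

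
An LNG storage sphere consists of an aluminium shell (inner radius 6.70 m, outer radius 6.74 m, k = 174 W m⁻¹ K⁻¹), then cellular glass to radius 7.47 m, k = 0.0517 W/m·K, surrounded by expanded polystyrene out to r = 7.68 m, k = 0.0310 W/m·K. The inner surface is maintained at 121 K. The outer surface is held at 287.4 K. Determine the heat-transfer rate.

Treat each layer as a resistance in series:
  R_aluminium = (1/6.70 − 1/6.74)/(4πk) = 8.858×10^-4/(4π·174) = 4.051×10^-7 K/W
  R_cellular glass = (1/6.74 − 1/7.47)/(4πk) = 0.01450/(4π·0.0517) = 0.02232 K/W
  R_expanded polystyrene = (1/7.47 − 1/7.68)/(4πk) = 0.003660/(4π·0.0310) = 0.009396 K/W
ΣR = 4.051×10^-7 + 0.02232 + 0.009396 = 0.03172 K/W
Q = ΔT/ΣR = (121 K − 287.4 K)/0.03172 = -5250 W
(Negative Q ⇒ heat flows inward; heat gain = 5250 W.)

Q = 5250 W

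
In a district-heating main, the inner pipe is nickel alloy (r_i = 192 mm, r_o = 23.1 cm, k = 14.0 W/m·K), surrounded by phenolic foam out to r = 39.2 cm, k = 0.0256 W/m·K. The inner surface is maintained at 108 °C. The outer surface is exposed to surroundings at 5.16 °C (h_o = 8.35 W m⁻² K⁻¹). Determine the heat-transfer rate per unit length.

Q' = 30.8 W/m

Treat each layer as a resistance in series:
  R'_nickel alloy = ln(0.231/0.192)/(2πk) = 0.1849/(2π·14.0) = 0.002102 m·K/W
  R'_phenolic foam = ln(0.392/0.231)/(2πk) = 0.5288/(2π·0.0256) = 3.288 m·K/W
  R'_conv,out = 1/(2πr h) = 1/(2π·0.392·8.35) = 0.04862 m·K/W
ΣR = 0.002102 + 3.288 + 0.04862 = 3.339 m·K/W
Q' = ΔT/ΣR = (108 °C − 5.16 °C)/3.339 = 30.8 W/m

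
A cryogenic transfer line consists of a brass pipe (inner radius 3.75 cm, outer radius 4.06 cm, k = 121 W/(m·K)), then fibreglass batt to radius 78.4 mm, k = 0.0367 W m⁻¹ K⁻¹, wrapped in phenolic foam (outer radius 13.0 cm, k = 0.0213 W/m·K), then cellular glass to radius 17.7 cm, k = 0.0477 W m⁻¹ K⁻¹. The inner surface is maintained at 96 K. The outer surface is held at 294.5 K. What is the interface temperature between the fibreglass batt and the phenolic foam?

Resistance network (inner→outer):
  R'_brass = ln(0.0406/0.0375)/(2πk) = 0.07943/(2π·121) = 1.045×10^-4 m·K/W
  R'_fibreglass batt = ln(0.0784/0.0406)/(2πk) = 0.6581/(2π·0.0367) = 2.854 m·K/W
  R'_phenolic foam = ln(0.130/0.0784)/(2πk) = 0.5057/(2π·0.0213) = 3.779 m·K/W
  R'_cellular glass = ln(0.177/0.130)/(2πk) = 0.3086/(2π·0.0477) = 1.030 m·K/W
ΣR = 1.045×10^-4 + 2.854 + 3.779 + 1.030 = 7.663 m·K/W
Q' = ΔT/ΣR = (96 K − 294.5 K)/7.663 = -25.90 W/m
From the inner boundary to the fibreglass batt/phenolic foam interface, ΣR_partial = 2.854 m·K/W.
T_interface = T_in − Q'·ΣR_partial = 96 K − (-25.90)(2.854) = 170 K

T = 170 K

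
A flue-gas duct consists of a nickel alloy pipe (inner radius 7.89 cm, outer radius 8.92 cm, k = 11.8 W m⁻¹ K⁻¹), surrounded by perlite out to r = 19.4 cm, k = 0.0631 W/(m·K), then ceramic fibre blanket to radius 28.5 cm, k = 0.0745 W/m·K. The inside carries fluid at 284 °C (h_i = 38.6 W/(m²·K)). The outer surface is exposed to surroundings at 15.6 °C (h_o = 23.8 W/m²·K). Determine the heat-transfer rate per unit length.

Q' = 93.9 W/m

Series thermal resistances, inner to outer:
  R'_conv,in = 1/(2πr h) = 1/(2π·0.0789·38.6) = 0.05226 m·K/W
  R'_nickel alloy = ln(0.0892/0.0789)/(2πk) = 0.1227/(2π·11.8) = 0.001655 m·K/W
  R'_perlite = ln(0.194/0.0892)/(2πk) = 0.7770/(2π·0.0631) = 1.960 m·K/W
  R'_ceramic fibre blanket = ln(0.285/0.194)/(2πk) = 0.3846/(2π·0.0745) = 0.8217 m·K/W
  R'_conv,out = 1/(2πr h) = 1/(2π·0.285·23.8) = 0.02346 m·K/W
ΣR = 0.05226 + 0.001655 + 1.960 + 0.8217 + 0.02346 = 2.859 m·K/W
Q' = ΔT/ΣR = (284 °C − 15.6 °C)/2.859 = 93.9 W/m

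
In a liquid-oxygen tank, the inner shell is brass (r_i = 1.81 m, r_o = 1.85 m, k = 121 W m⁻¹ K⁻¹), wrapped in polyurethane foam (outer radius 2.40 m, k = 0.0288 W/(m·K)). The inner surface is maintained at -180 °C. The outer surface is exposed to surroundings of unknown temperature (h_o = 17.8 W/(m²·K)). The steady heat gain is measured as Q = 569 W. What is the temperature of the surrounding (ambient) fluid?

Series resistances:
  R_brass = (1/1.81 − 1/1.85)/(4πk) = 0.01195/(4π·121) = 7.856×10^-6 K/W
  R_polyurethane foam = (1/1.85 − 1/2.40)/(4πk) = 0.1239/(4π·0.0288) = 0.3423 K/W
  R_conv,out = 1/(4πr²h) = 1/(4π·2.40²·17.8) = 7.762×10^-4 K/W
ΣR = 0.3431 K/W
ΔT = Q·ΣR = 569 × 0.3431 = 195.2 K
Heat flows inward, so T_out = T_in + ΔT = -180 + 195.2 = 15.2 °C

T_out = 15.2 °C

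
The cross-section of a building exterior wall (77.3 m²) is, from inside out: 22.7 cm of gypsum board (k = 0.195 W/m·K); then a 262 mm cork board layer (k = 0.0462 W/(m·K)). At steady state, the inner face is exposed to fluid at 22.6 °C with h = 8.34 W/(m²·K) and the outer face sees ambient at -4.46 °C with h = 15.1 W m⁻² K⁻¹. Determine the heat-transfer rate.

Series thermal resistances, inner to outer:
  R_conv,in = 1/(hA) = 1/(8.34·77.3) = 0.001551 K/W
  R_gypsum board = L/(kA) = 0.227/(0.195·77.3) = 0.01506 K/W
  R_cork board = L/(kA) = 0.262/(0.0462·77.3) = 0.07336 K/W
  R_conv,out = 1/(hA) = 1/(15.1·77.3) = 8.567×10^-4 K/W
ΣR = 0.001551 + 0.01506 + 0.07336 + 8.567×10^-4 = 0.09083 K/W
Q = ΔT/ΣR = (22.6 °C − -4.46 °C)/0.09083 = 298 W

Q = 298 W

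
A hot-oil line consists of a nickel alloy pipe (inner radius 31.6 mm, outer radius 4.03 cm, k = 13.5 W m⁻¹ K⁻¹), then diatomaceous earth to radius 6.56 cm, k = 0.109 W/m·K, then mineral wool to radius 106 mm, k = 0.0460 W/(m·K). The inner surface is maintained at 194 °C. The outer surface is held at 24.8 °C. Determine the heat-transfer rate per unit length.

Treat each layer as a resistance in series:
  R'_nickel alloy = ln(0.0403/0.0316)/(2πk) = 0.2432/(2π·13.5) = 0.002867 m·K/W
  R'_diatomaceous earth = ln(0.0656/0.0403)/(2πk) = 0.4872/(2π·0.109) = 0.7114 m·K/W
  R'_mineral wool = ln(0.106/0.0656)/(2πk) = 0.4799/(2π·0.0460) = 1.660 m·K/W
ΣR = 0.002867 + 0.7114 + 1.660 = 2.374 m·K/W
Q' = ΔT/ΣR = (194 °C − 24.8 °C)/2.374 = 71.3 W/m

Q' = 71.3 W/m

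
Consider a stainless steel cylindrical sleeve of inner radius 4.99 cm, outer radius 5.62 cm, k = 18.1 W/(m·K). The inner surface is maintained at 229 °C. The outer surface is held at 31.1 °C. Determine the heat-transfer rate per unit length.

Q' = 2πk·ΔT/ln(r₂/r₁) = 2π × 18.1 × 197.9 / ln(0.0562/0.0499) = 1.89×10^5 W/m

Q' = 189 kW/m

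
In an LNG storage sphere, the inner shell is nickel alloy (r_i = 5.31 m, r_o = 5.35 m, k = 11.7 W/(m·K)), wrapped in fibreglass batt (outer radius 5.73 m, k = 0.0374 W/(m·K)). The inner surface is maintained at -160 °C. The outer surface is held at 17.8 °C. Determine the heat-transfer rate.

Q = 6.74 kW

Treat each layer as a resistance in series:
  R_nickel alloy = (1/5.31 − 1/5.35)/(4πk) = 0.001408/(4π·11.7) = 9.577×10^-6 K/W
  R_fibreglass batt = (1/5.35 − 1/5.73)/(4πk) = 0.01240/(4π·0.0374) = 0.02638 K/W
ΣR = 9.577×10^-6 + 0.02638 = 0.02639 K/W
Q = ΔT/ΣR = (-160 °C − 17.8 °C)/0.02639 = -6740 W
(Negative Q ⇒ heat flows inward; heat gain = 6740 W.)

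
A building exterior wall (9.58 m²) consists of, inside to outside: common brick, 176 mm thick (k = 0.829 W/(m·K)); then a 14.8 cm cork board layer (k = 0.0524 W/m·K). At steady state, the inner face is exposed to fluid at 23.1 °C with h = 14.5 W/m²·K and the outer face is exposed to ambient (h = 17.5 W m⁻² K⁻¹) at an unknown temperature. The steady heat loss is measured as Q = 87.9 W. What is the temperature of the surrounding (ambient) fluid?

Sum the resistances:
  R_conv,in = 1/(hA) = 1/(14.5·9.58) = 0.007199 K/W
  R_common brick = L/(kA) = 0.176/(0.829·9.58) = 0.02216 K/W
  R_cork board = L/(kA) = 0.148/(0.0524·9.58) = 0.2948 K/W
  R_conv,out = 1/(hA) = 1/(17.5·9.58) = 0.005965 K/W
ΣR = 0.3302 K/W
ΔT = Q·ΣR = 87.9 × 0.3302 = 29.02 K
Heat flows outward, so T_out = T_in − ΔT = 23.1 − 29.02 = -5.92 °C

T_out = -5.92 °C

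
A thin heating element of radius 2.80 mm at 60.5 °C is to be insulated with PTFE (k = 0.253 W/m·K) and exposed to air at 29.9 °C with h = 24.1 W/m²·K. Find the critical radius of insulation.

For a cylinder, r_cr = k_ins/h = 0.253/24.1 = 0.0105 m = 1.05 cm

r_cr = 1.05 cm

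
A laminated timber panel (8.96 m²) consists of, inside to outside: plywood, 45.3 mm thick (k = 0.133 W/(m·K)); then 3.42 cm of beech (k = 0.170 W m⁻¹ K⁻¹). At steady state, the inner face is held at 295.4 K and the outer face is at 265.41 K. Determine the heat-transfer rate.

Treat each layer as a resistance in series:
  R_plywood = L/(kA) = 0.0453/(0.133·8.96) = 0.03801 K/W
  R_beech = L/(kA) = 0.0342/(0.170·8.96) = 0.02245 K/W
ΣR = 0.03801 + 0.02245 = 0.06046 K/W
Q = ΔT/ΣR = (295.4 K − 265.41 K)/0.06046 = 496 W

Q = 496 W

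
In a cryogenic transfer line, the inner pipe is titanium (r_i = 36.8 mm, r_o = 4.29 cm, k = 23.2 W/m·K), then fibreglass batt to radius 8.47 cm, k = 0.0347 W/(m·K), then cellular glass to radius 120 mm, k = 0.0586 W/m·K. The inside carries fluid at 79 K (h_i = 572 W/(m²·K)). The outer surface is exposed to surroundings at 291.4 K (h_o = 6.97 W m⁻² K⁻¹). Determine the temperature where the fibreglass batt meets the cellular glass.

T = 234.8 K

Resistance network (inner→outer):
  R'_conv,in = 1/(2πr h) = 1/(2π·0.0368·572) = 0.007561 m·K/W
  R'_titanium = ln(0.0429/0.0368)/(2πk) = 0.1534/(2π·23.2) = 0.001052 m·K/W
  R'_fibreglass batt = ln(0.0847/0.0429)/(2πk) = 0.6802/(2π·0.0347) = 3.120 m·K/W
  R'_cellular glass = ln(0.120/0.0847)/(2πk) = 0.3484/(2π·0.0586) = 0.9462 m·K/W
  R'_conv,out = 1/(2πr h) = 1/(2π·0.120·6.97) = 0.1903 m·K/W
ΣR = 0.007561 + 0.001052 + 3.120 + 0.9462 + 0.1903 = 4.265 m·K/W
Q' = ΔT/ΣR = (79 K − 291.4 K)/4.265 = -49.80 W/m
From the inner boundary to the fibreglass batt/cellular glass interface, ΣR_partial = 3.129 m·K/W.
T_interface = T_in − Q'·ΣR_partial = 79 K − (-49.80)(3.129) = 234.8 K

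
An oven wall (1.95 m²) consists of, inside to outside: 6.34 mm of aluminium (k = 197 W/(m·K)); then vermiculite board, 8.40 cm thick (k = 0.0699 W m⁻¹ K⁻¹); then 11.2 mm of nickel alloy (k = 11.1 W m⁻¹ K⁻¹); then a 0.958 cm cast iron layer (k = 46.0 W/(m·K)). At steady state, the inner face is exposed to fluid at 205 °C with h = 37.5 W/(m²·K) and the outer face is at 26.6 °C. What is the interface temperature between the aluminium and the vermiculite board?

T = 201 °C

Treat each layer as a resistance in series:
  R_conv,in = 1/(hA) = 1/(37.5·1.95) = 0.01368 K/W
  R_aluminium = L/(kA) = 0.00634/(197·1.95) = 1.650×10^-5 K/W
  R_vermiculite board = L/(kA) = 0.0840/(0.0699·1.95) = 0.6163 K/W
  R_nickel alloy = L/(kA) = 0.0112/(11.1·1.95) = 5.174×10^-4 K/W
  R_cast iron = L/(kA) = 0.00958/(46.0·1.95) = 1.068×10^-4 K/W
ΣR = 0.01368 + 1.650×10^-5 + 0.6163 + 5.174×10^-4 + 1.068×10^-4 = 0.6306 K/W
Q = ΔT/ΣR = (205 °C − 26.6 °C)/0.6306 = 282.9 W
From the inner boundary to the aluminium/vermiculite board interface, ΣR_partial = 0.01370 K/W.
T_interface = T_in − Q·ΣR_partial = 205 °C − (282.9)(0.01370) = 201 °C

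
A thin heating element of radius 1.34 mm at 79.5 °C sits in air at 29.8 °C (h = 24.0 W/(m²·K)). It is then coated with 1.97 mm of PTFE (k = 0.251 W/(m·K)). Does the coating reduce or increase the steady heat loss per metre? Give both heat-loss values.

increases: 10.0 → 19.3 W/m

Critical radius for a cylinder: r_cr = k/h = 0.0105 m = 1.05 cm.
Outer radius after coating: r₂ = 0.00134 + 0.00197 = 0.00331 m.
Since r₁ < r_cr and r₂ ≤ r_cr, the coating moves toward the maximum at r_cr — heat loss rises.
Bare: R = 1/(2πr₁h) = 4.949 m·K/W; Q = 49.7/4.949 = 10.0 W/m.
Coated: R = R_cond + R_conv = 2.577 m·K/W; Q = 49.7/2.577 = 19.3 W/m.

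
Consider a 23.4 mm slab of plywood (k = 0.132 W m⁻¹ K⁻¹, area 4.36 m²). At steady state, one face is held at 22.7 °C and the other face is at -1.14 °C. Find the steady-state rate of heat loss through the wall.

Q = kA·ΔT/L = 0.132 × 4.36 × |22.7 °C − -1.14 °C| / 0.0234 = 586 W

Q = 586 W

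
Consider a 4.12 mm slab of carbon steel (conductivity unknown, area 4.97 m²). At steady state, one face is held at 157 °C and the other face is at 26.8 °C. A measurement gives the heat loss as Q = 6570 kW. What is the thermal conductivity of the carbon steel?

ΣR = ΔT/Q = |157 − 26.8|/6.57×10^6 = 1.982×10^-5 K/W
L/(kA) = 1.982×10^-5 ⇒ k = 0.00412/(1.982×10^-5·4.97) = 41.8 W/m·K

k = 41.8 W/m·K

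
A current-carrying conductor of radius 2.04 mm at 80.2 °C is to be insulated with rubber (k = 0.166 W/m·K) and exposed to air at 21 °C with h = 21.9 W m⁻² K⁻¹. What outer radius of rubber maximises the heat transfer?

r_cr = 0.758 cm

For a cylinder, r_cr = k_ins/h = 0.166/21.9 = 0.00758 m = 0.758 cm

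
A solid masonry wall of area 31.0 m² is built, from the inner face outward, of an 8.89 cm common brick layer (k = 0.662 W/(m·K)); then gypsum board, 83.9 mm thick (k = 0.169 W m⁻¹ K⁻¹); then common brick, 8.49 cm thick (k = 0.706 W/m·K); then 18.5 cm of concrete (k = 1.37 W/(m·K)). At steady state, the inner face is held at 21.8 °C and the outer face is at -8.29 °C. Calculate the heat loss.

Series thermal resistances, inner to outer:
  R_common brick = L/(kA) = 0.0889/(0.662·31.0) = 0.004332 K/W
  R_gypsum board = L/(kA) = 0.0839/(0.169·31.0) = 0.01601 K/W
  R_common brick = L/(kA) = 0.0849/(0.706·31.0) = 0.003879 K/W
  R_concrete = L/(kA) = 0.185/(1.37·31.0) = 0.004356 K/W
ΣR = 0.004332 + 0.01601 + 0.003879 + 0.004356 = 0.02858 K/W
Q = ΔT/ΣR = (21.8 °C − -8.29 °C)/0.02858 = 1050 W

Q = 1050 W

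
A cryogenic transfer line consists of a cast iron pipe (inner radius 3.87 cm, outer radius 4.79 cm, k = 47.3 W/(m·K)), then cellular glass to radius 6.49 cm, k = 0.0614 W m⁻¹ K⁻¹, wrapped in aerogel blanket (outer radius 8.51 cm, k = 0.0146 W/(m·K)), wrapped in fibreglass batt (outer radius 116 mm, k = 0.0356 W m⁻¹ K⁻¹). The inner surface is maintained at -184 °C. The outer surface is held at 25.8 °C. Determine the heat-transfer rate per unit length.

Series thermal resistances, inner to outer:
  R'_cast iron = ln(0.0479/0.0387)/(2πk) = 0.2133/(2π·47.3) = 7.176×10^-4 m·K/W
  R'_cellular glass = ln(0.0649/0.0479)/(2πk) = 0.3037/(2π·0.0614) = 0.7873 m·K/W
  R'_aerogel blanket = ln(0.0851/0.0649)/(2πk) = 0.2710/(2π·0.0146) = 2.954 m·K/W
  R'_fibreglass batt = ln(0.116/0.0851)/(2πk) = 0.3098/(2π·0.0356) = 1.385 m·K/W
ΣR = 7.176×10^-4 + 0.7873 + 2.954 + 1.385 = 5.127 m·K/W
Q' = ΔT/ΣR = (-184 °C − 25.8 °C)/5.127 = -40.9 W/m
(Negative Q' ⇒ heat flows inward; heat gain = 40.9 W/m.)

Q' = 40.9 W/m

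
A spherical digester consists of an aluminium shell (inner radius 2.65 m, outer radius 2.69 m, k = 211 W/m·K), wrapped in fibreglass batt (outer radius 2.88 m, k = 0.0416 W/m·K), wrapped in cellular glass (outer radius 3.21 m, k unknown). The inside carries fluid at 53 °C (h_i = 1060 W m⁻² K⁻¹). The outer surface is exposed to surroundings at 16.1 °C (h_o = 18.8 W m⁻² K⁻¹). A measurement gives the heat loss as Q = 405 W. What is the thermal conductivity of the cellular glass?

k = 0.0649 W/m·K

ΣR = ΔT/Q = |53 − 16.1|/405 = 0.09111 K/W
Known resistances:
  R_conv,in = 1/(4πr²h) = 1/(4π·2.65²·1060) = 1.069×10^-5 K/W
  R_aluminium = (1/2.65 − 1/2.69)/(4πk) = 0.005611/(4π·211) = 2.116×10^-6 K/W
  R_fibreglass batt = (1/2.69 − 1/2.88)/(4πk) = 0.02452/(4π·0.0416) = 0.04691 K/W
  R_conv,out = 1/(4πr²h) = 1/(4π·3.21²·18.8) = 4.108×10^-4 K/W
R_cellular glass = ΣR − ΣR_known = 0.09111 − 0.04733 = 0.04378 K/W
(1/r₁−1/r₂)/(4πk) = 0.04378 ⇒ k = 0.03570/(4π·0.04378) = 0.0649 W/m·K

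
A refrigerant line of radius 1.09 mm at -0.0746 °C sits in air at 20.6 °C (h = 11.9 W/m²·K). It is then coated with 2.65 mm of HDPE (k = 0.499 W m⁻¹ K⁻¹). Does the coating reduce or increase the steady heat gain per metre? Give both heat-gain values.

increases: 1.68 → 5.21 W/m

Critical radius for a cylinder: r_cr = k/h = 0.0419 m = 4.19 cm.
Outer radius after coating: r₂ = 0.00109 + 0.00265 = 0.00374 m.
Since r₁ < r_cr and r₂ ≤ r_cr, the coating moves toward the maximum at r_cr — heat gain rises.
Bare: R = 1/(2πr₁h) = 12.27 m·K/W; Q = 20.6746/12.27 = 1.68 W/m.
Coated: R = R_cond + R_conv = 3.969 m·K/W; Q = 20.6746/3.969 = 5.21 W/m.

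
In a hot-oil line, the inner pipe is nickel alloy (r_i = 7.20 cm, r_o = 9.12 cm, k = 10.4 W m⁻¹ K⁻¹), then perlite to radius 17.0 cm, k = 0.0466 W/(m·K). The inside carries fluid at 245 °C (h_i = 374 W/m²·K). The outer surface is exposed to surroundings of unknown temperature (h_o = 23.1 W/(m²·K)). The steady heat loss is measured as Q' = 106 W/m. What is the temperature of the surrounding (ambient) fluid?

T_out = 14.2 °C

Series resistances:
  R'_conv,in = 1/(2πr h) = 1/(2π·0.0720·374) = 0.005910 m·K/W
  R'_nickel alloy = ln(0.0912/0.0720)/(2πk) = 0.2364/(2π·10.4) = 0.003618 m·K/W
  R'_perlite = ln(0.170/0.0912)/(2πk) = 0.6227/(2π·0.0466) = 2.127 m·K/W
  R'_conv,out = 1/(2πr h) = 1/(2π·0.170·23.1) = 0.04053 m·K/W
ΣR = 2.177 m·K/W
ΔT = Q'·ΣR = 106 × 2.177 = 230.8 K
Heat flows outward, so T_out = T_in − ΔT = 245 − 230.8 = 14.2 °C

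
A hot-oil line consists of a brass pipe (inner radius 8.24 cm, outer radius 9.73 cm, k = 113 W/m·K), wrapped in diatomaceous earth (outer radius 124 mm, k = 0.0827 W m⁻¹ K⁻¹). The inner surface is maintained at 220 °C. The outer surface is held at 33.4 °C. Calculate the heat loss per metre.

Resistance network (inner→outer):
  R'_brass = ln(0.0973/0.0824)/(2πk) = 0.1662/(2π·113) = 2.341×10^-4 m·K/W
  R'_diatomaceous earth = ln(0.124/0.0973)/(2πk) = 0.2425/(2π·0.0827) = 0.4667 m·K/W
ΣR = 2.341×10^-4 + 0.4667 = 0.4669 m·K/W
Q' = ΔT/ΣR = (220 °C − 33.4 °C)/0.4669 = 400 W/m

Q' = 400 W/m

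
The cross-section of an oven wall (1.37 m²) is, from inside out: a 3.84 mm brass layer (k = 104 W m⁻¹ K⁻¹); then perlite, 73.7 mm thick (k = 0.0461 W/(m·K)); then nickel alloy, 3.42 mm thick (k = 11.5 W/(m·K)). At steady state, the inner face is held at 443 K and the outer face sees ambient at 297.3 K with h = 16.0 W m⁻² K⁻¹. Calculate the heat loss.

Q = 120 W

Series thermal resistances, inner to outer:
  R_brass = L/(kA) = 0.00384/(104·1.37) = 2.695×10^-5 K/W
  R_perlite = L/(kA) = 0.0737/(0.0461·1.37) = 1.167 K/W
  R_nickel alloy = L/(kA) = 0.00342/(11.5·1.37) = 2.171×10^-4 K/W
  R_conv,out = 1/(hA) = 1/(16.0·1.37) = 0.04562 K/W
ΣR = 2.695×10^-5 + 1.167 + 2.171×10^-4 + 0.04562 = 1.213 K/W
Q = ΔT/ΣR = (443 K − 297.3 K)/1.213 = 120 W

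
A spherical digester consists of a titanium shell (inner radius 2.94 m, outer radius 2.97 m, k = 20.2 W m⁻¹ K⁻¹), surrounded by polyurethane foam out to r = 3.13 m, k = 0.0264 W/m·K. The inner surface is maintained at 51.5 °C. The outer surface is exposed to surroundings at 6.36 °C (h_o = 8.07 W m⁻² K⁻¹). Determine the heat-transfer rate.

Q = 853 W

Treat each layer as a resistance in series:
  R_titanium = (1/2.94 − 1/2.97)/(4πk) = 0.003436/(4π·20.2) = 1.353×10^-5 K/W
  R_polyurethane foam = (1/2.97 − 1/3.13)/(4πk) = 0.01721/(4π·0.0264) = 0.05188 K/W
  R_conv,out = 1/(4πr²h) = 1/(4π·3.13²·8.07) = 0.001007 K/W
ΣR = 1.353×10^-5 + 0.05188 + 0.001007 = 0.05290 K/W
Q = ΔT/ΣR = (51.5 °C − 6.36 °C)/0.05290 = 853 W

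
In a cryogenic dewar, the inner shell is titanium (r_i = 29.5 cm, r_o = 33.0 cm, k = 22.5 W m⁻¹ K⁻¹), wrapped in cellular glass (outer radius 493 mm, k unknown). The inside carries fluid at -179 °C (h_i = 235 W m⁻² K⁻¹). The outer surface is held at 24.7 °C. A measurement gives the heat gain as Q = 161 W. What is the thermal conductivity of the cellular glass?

k = 0.0633 W/m·K

ΣR = ΔT/Q = |-179 − 24.7|/161 = 1.265 K/W
Known resistances:
  R_conv,in = 1/(4πr²h) = 1/(4π·0.295²·235) = 0.003891 K/W
  R_titanium = (1/0.295 − 1/0.330)/(4πk) = 0.3595/(4π·22.5) = 0.001272 K/W
R_cellular glass = ΣR − ΣR_known = 1.265 − 0.005163 = 1.260 K/W
(1/r₁−1/r₂)/(4πk) = 1.260 ⇒ k = 1.002/(4π·1.260) = 0.0633 W/m·K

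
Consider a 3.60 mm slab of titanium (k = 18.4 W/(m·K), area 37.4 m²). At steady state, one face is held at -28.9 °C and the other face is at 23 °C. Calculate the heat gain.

Q = kA·ΔT/L = 18.4 × 37.4 × |-28.9 °C − 23 °C| / 0.00360 = 9.92×10^6 W

Q = 9920 kW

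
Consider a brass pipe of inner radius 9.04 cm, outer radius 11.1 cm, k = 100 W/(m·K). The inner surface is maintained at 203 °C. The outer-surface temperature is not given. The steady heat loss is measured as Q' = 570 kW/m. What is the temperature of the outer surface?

Sum the resistances:
  R'_brass = ln(0.111/0.0904)/(2πk) = 0.2053/(2π·100) = 3.267×10^-4 m·K/W
ΣR = 3.267×10^-4 m·K/W
ΔT = Q'·ΣR = 5.70×10^5 × 3.267×10^-4 = 186.2 K
Heat flows outward, so T_out = T_in − ΔT = 203 − 186.2 = 16.8 °C

T_out = 16.8 °C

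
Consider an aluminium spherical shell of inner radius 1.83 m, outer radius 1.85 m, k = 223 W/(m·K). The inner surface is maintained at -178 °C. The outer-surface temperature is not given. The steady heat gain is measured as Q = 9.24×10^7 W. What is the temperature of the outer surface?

T_out = 16.8 °C

Series resistances:
  R_aluminium = (1/1.83 − 1/1.85)/(4πk) = 0.005908/(4π·223) = 2.108×10^-6 K/W
ΣR = 2.108×10^-6 K/W
ΔT = Q·ΣR = 9.24×10^7 × 2.108×10^-6 = 194.8 K
Heat flows inward, so T_out = T_in + ΔT = -178 + 194.8 = 16.8 °C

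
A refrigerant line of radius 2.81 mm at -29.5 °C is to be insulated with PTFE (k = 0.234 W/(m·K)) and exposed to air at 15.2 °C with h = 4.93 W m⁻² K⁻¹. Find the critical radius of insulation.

For a cylinder, r_cr = k_ins/h = 0.234/4.93 = 0.0475 m = 4.75 cm

r_cr = 4.75 cm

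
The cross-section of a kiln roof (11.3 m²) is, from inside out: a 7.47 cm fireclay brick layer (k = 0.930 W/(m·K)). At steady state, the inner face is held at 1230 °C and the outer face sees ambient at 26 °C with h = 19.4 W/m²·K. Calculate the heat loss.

Q = 1.03×10^5 W

Resistance network (inner→outer):
  R_fireclay brick = L/(kA) = 0.0747/(0.930·11.3) = 0.007108 K/W
  R_conv,out = 1/(hA) = 1/(19.4·11.3) = 0.004562 K/W
ΣR = 0.007108 + 0.004562 = 0.01167 K/W
Q = ΔT/ΣR = (1230 °C − 26 °C)/0.01167 = 1.03×10^5 W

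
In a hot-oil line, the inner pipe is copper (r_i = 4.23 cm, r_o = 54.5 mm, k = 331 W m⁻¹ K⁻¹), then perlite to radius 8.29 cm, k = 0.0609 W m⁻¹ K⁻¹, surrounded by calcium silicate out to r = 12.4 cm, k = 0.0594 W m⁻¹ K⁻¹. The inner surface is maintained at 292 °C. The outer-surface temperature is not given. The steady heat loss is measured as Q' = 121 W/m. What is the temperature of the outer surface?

Series resistances:
  R'_copper = ln(0.0545/0.0423)/(2πk) = 0.2534/(2π·331) = 1.218×10^-4 m·K/W
  R'_perlite = ln(0.0829/0.0545)/(2πk) = 0.4194/(2π·0.0609) = 1.096 m·K/W
  R'_calcium silicate = ln(0.124/0.0829)/(2πk) = 0.4026/(2π·0.0594) = 1.079 m·K/W
ΣR = 2.175 m·K/W
ΔT = Q'·ΣR = 121 × 2.175 = 263.2 K
Heat flows outward, so T_out = T_in − ΔT = 292 − 263.2 = 28.8 °C

T_out = 28.8 °C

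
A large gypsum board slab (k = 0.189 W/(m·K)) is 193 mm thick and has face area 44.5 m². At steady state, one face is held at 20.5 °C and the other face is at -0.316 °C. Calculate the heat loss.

Q = 907 W

Q = kA·ΔT/L = 0.189 × 44.5 × |20.5 °C − -0.316 °C| / 0.193 = 907 W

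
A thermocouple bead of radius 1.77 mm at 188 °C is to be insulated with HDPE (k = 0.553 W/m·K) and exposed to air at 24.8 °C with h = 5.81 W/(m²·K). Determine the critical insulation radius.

r_cr = 19.0 cm

For a sphere, r_cr = 2k_ins/h = 2·0.553/5.81 = 0.190 m = 19.0 cm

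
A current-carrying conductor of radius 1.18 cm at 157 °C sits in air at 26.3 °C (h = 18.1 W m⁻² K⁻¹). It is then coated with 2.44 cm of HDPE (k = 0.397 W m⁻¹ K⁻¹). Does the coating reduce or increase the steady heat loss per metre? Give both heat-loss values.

increases: 175 → 189 W/m

Critical radius for a cylinder: r_cr = k/h = 0.0219 m = 2.19 cm.
Outer radius after coating: r₂ = 0.0118 + 0.0244 = 0.0362 m.
r₁ < r_cr < r₂: heat loss rises to a maximum at r_cr then falls. Whether the coating helps depends on whether Q(r₂) has dropped back below Q(r₁).
Bare: R = 1/(2πr₁h) = 0.7452 m·K/W; Q = 130.7/0.7452 = 175 W/m.
Coated: R = R_cond + R_conv = 0.6923 m·K/W; Q = 130.7/0.6923 = 189 W/m.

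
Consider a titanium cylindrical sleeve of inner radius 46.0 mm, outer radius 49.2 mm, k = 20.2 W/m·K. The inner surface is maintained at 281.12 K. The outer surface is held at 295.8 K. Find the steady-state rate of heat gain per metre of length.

Q' = 2πk·ΔT/ln(r₂/r₁) = 2π × 20.2 × 14.68 / ln(0.0492/0.0460) = 27700 W/m

Q' = 27.7 kW/m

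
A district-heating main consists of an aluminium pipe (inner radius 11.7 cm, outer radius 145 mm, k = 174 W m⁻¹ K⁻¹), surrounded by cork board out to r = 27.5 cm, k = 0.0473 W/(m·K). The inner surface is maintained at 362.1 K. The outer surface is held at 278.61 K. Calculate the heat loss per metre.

Treat each layer as a resistance in series:
  R'_aluminium = ln(0.145/0.117)/(2πk) = 0.2146/(2π·174) = 1.963×10^-4 m·K/W
  R'_cork board = ln(0.275/0.145)/(2πk) = 0.6400/(2π·0.0473) = 2.154 m·K/W
ΣR = 1.963×10^-4 + 2.154 = 2.154 m·K/W
Q' = ΔT/ΣR = (362.1 K − 278.61 K)/2.154 = 38.8 W/m

Q' = 38.8 W/m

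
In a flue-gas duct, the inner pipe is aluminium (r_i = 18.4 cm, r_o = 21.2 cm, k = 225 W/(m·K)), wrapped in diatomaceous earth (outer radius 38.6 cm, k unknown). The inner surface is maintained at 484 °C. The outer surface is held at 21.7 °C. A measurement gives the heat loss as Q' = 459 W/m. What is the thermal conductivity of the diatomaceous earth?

ΣR = ΔT/Q' = |484 − 21.7|/459 = 1.007 m·K/W
Known resistances:
  R'_aluminium = ln(0.212/0.184)/(2πk) = 0.1417/(2π·225) = 1.002×10^-4 m·K/W
R_diatomaceous earth = ΣR − ΣR_known = 1.007 − 1.002×10^-4 = 1.007 m·K/W
ln(r₂/r₁)/(2πk) = 1.007 ⇒ k = 0.5993/(2π·1.007) = 0.0947 W/m·K

k = 0.0947 W/m·K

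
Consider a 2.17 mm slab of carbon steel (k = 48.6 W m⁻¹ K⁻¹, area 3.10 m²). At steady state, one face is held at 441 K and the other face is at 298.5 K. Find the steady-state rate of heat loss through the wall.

Q = 9890 kW

Q = kA·ΔT/L = 48.6 × 3.10 × |441 K − 298.5 K| / 0.00217 = 9.89×10^6 W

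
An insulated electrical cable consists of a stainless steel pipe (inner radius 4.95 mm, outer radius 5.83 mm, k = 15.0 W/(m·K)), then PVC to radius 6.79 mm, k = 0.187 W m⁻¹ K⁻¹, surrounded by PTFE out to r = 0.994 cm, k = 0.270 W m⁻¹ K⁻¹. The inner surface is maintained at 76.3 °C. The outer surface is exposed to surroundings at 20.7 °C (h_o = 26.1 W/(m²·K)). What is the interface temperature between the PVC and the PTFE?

Treat each layer as a resistance in series:
  R'_stainless steel = ln(0.00583/0.00495)/(2πk) = 0.1636/(2π·15.0) = 0.001736 m·K/W
  R'_PVC = ln(0.00679/0.00583)/(2πk) = 0.1524/(2π·0.187) = 0.1297 m·K/W
  R'_PTFE = ln(0.00994/0.00679)/(2πk) = 0.3811/(2π·0.270) = 0.2247 m·K/W
  R'_conv,out = 1/(2πr h) = 1/(2π·0.00994·26.1) = 0.6135 m·K/W
ΣR = 0.001736 + 0.1297 + 0.2247 + 0.6135 = 0.9696 m·K/W
Q' = ΔT/ΣR = (76.3 °C − 20.7 °C)/0.9696 = 57.34 W/m
From the inner boundary to the PVC/PTFE interface, ΣR_partial = 0.1314 m·K/W.
T_interface = T_in − Q'·ΣR_partial = 76.3 °C − (57.34)(0.1314) = 68.8 °C

T = 68.8 °C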